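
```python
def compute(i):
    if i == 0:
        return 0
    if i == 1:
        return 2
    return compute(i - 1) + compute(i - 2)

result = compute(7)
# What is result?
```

Build up from base cases: compute(0)=0, compute(1)=2, compute(2)=2, compute(3)=4, compute(4)=6, compute(5)=10, compute(6)=16, ..., compute(7)=26

Answer: 26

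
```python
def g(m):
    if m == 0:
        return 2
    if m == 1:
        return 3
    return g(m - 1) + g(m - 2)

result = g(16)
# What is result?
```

Build up from base cases: g(0)=2, g(1)=3, g(2)=5, g(3)=8, g(4)=13, g(5)=21, g(6)=34, ..., g(16)=4181

Answer: 4181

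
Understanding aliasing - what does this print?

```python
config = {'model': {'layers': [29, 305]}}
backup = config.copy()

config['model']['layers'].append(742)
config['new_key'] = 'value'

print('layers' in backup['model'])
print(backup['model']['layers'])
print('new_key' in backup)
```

Key concept: shallow copy gotcha with nested dict.
Step by step:
`config = {'model': {'layers': [29, 305]}}` → config = {'model': {'layers': [29, 305]}}
`backup = config.copy()` → backup = {'model': {'layers': [29, 305]}}
`config['model']['layers'].append(742)` → config = {'model': {'layers': [29, 305, 742]}}; backup = {'model': {'layers': [29, 305, 742]}}
`config['new_key'] = 'value'` → config = {'model': {'layers': [29, 305, 742]}, 'new_key': 'value'}
`print('layers' in backup['model'])` → prints True
`print(backup['model']['layers'])` → prints [29, 305, 742]
`print('new_key' in backup)` → prints False

Answer:
True
[29, 305, 742]
False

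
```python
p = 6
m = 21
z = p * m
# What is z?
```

Trace:
`p = 6` → p = 6
`m = 21` → m = 21
`z = p * m` → z = 126
So z = 126

Answer: 126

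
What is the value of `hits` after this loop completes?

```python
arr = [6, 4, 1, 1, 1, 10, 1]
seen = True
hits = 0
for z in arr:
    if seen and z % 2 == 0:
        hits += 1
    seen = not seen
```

Count even values at even positions
`hits` takes the values: 0 → 1

Answer: 1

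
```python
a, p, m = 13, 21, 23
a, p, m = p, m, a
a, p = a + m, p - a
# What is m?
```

Trace:
`a, p, m = 13, 21, 23` → a = 13; p = 21; m = 23
`a, p, m = p, m, a` → a = 21; p = 23; m = 13
`a, p = a + m, p - a` → a = 34; p = 2
So m = 13

Answer: 13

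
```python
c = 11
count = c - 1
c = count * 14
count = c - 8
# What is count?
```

Trace:
`c = 11` → c = 11
`count = c - 1` → count = 10
`c = count * 14` → c = 140
`count = c - 8` → count = 132
So count = 132

Answer: 132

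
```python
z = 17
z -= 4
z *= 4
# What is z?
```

Trace:
`z = 17` → z = 17
`z -= 4` → z = 13
`z *= 4` → z = 52
So z = 52

Answer: 52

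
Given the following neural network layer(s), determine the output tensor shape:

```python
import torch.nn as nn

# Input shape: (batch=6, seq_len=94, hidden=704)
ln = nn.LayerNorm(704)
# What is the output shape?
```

Input: (6, 94, 704) -> Output: (6, 94, 704)

Answer: (6, 94, 704)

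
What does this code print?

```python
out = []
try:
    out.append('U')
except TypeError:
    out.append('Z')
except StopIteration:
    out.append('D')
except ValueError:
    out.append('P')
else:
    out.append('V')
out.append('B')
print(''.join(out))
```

Execution trace: 'U' (try body, no exception) → 'V' (else) → 'B' (after the try/except). Output: UVB

Answer: UVB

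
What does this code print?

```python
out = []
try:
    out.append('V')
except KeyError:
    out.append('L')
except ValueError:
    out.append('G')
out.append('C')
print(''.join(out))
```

Execution trace: 'V' (try body, no exception) → 'C' (after the try/except). Output: VC

Answer: VC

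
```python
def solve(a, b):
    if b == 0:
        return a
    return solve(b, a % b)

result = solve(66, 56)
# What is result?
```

solve(66, 56) -> solve(56, 10) -> solve(10, 6) -> solve(6, 4) -> solve(4, 2) -> solve(2, 0) -> 2

Answer: 2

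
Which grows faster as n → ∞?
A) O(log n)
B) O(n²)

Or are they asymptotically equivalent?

O(log n) vs O(n²): Higher order terms dominate.

Answer: B) O(n²) grows faster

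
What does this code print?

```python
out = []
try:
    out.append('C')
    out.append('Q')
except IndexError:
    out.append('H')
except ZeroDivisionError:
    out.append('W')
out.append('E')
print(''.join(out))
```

Execution trace: 'C' (try body) → 'Q' (try body, no exception) → 'E' (after the try/except). Output: CQE

Answer: CQE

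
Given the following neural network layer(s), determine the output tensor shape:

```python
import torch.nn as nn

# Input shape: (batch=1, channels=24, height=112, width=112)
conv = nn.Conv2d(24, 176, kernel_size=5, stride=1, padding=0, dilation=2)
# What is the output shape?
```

Input: (1, 24, 112, 112) -> Output: (1, 176, 104, 104)

Answer: (1, 176, 104, 104)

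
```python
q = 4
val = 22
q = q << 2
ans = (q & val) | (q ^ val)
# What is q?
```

Trace:
`q = 4` → q = 4
`val = 22` → val = 22
`q = q << 2` → q = 16
`ans = (q & val) | (q ^ val)` → ans = 22
So q = 16

Answer: 16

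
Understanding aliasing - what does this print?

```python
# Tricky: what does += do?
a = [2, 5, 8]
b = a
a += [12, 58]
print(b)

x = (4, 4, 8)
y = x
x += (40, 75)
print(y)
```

Key concept: += behavior differs for mutable vs immutable.
Step by step:
`a = [2, 5, 8]` → a = [2, 5, 8]
`b = a` → b = [2, 5, 8] (same object as a)
`a += [12, 58]` → a = [2, 5, 8, 12, 58] (same object as b); b = [2, 5, 8, 12, 58] (same object as a)
`print(b)` → prints [2, 5, 8, 12, 58]
`x = (4, 4, 8)` → x = (4, 4, 8)
`y = x` → y = (4, 4, 8)
`x += (40, 75)` → x = (4, 4, 8, 40, 75)
`print(y)` → prints (4, 4, 8)

Answer:
[2, 5, 8, 12, 58]
(4, 4, 8)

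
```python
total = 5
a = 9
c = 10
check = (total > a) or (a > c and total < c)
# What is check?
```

Trace:
`total = 5` → total = 5
`a = 9` → a = 9
`c = 10` → c = 10
`check = (total > a) or (a > c and total < c)` → check = False
So check = False

Answer: False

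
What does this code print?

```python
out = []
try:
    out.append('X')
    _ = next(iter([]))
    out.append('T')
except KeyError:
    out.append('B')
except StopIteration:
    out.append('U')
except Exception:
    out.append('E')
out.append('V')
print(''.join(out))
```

Execution trace: 'X' (try body) → 'U' (except StopIteration) → 'V' (after the try/except). Output: XUV

Answer: XUV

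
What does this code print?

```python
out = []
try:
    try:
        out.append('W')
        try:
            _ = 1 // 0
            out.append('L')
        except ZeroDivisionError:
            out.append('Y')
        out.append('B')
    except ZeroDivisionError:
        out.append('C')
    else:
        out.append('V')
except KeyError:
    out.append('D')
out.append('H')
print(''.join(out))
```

Execution trace: 'W' (try body) → 'Y' (inner except ZeroDivisionError) → 'B' (try body, no exception) → 'V' (else) → 'H' (after the try/except). Output: WYBVH

Answer: WYBVH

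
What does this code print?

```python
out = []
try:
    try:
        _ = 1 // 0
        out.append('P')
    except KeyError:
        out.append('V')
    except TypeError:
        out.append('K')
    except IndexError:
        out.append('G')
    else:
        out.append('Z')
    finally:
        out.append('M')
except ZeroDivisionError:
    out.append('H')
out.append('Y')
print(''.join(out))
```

Execution trace: 'M' (finally) → 'H' (outer except ZeroDivisionError) → 'Y' (after the try/except). Output: MHY

Answer: MHY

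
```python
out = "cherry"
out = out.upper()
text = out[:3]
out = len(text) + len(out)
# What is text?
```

Trace:
`out = "cherry"` → out = 'cherry'
`out = out.upper()` → out = 'CHERRY'
`text = out[:3]` → text = 'CHE'
`out = len(text) + len(out)` → out = 9
So text = 'CHE'

Answer: 'CHE'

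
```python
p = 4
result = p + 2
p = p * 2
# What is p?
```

Trace:
`p = 4` → p = 4
`result = p + 2` → result = 6
`p = p * 2` → p = 8
So p = 8

Answer: 8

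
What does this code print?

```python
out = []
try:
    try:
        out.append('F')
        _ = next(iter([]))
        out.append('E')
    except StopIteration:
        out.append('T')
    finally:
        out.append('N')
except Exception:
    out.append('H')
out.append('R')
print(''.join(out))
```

Execution trace: 'F' (inner try body) → 'T' (inner except StopIteration) → 'N' (inner finally) → 'R' (after the try/except). Output: FTNR

Answer: FTNR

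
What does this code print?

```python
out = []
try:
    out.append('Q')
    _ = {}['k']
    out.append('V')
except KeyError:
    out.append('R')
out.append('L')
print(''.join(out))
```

Execution trace: 'Q' (try body) → 'R' (except KeyError) → 'L' (after the try/except). Output: QRL

Answer: QRL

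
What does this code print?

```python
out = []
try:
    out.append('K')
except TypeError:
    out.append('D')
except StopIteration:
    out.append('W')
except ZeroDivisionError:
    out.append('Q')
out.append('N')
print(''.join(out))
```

Execution trace: 'K' (try body, no exception) → 'N' (after the try/except). Output: KN

Answer: KN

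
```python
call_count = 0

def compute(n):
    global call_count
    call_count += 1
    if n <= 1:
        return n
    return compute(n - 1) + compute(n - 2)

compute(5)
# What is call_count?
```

Calls(n) = 1 + Calls(n-1) + Calls(n-2); Calls(0)=Calls(1)=1. For n=5 this gives 15.

Answer: 15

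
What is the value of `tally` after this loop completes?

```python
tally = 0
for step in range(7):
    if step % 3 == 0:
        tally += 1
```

Count numbers divisible by 3 in range(7)
`tally` takes the values: 0 → 1 → 2 → 3

Answer: 3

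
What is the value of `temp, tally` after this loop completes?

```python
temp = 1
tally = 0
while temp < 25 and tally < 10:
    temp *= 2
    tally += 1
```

Double until >= 25 or 10 iterations
`temp, tally` takes the values: (1, 0) → (2, 0) → (2, 1) → (4, 1) → (4, 2) → (8, 2) → (8, 3) → (16, 3) → (16, 4) → (32, 4) → (32, 5)

Answer: 32, 5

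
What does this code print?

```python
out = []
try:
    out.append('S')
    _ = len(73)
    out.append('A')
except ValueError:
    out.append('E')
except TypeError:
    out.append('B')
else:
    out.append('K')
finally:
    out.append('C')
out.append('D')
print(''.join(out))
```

Execution trace: 'S' (try body) → 'B' (except TypeError) → 'C' (finally) → 'D' (after the try/except). Output: SBCD

Answer: SBCD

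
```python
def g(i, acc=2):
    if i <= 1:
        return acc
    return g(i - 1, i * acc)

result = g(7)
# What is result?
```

Accumulator trace (n, acc): (7, 2) -> (6, 14) -> (5, 84) -> (4, 420) -> (3, 1680) -> (2, 5040) -> (1, 10080) -> return 10080

Answer: 10080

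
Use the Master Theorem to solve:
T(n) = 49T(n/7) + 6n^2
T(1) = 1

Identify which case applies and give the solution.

a=49, b=7, f(n)=6n^2. log_7(49) = 2. Since c=2 = 2, Case 2 applies: T(n) = Θ(n^log_b(a) · log n) = O(n^2 log n).

Answer: O(n^2 log n) - Case 2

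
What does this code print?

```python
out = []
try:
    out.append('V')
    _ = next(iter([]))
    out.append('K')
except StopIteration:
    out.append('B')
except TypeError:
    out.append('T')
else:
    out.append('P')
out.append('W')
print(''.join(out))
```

Execution trace: 'V' (try body) → 'B' (except StopIteration) → 'W' (after the try/except). Output: VBW

Answer: VBW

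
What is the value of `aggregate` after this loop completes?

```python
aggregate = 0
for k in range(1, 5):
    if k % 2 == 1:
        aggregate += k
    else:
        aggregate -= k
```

Add odd, subtract even
`aggregate` takes the values: 0 → 1 → -1 → 2 → -2

Answer: -2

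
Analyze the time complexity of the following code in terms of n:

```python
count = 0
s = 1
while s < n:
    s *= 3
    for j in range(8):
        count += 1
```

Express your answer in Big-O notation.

Each loop level contributes: log n × 1. Multiplying the contributions gives O(log n).

Answer: O(log n)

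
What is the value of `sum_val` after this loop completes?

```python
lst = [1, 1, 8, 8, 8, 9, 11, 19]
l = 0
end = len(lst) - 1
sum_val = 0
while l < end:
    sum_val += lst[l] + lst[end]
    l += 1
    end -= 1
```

Sum of pairs from ends
`sum_val` takes the values: 0 → 20 → 32 → 49 → 65

Answer: 65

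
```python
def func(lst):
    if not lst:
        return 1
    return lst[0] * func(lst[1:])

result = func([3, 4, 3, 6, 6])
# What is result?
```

Product over [3, 4, 3, 6, 6] = 3 * 4 * 3 * 6 * 6 = 1296

Answer: 1296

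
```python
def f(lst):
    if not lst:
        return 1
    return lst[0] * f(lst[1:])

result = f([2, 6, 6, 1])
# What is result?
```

Product over [2, 6, 6, 1] = 2 * 6 * 6 * 1 = 72

Answer: 72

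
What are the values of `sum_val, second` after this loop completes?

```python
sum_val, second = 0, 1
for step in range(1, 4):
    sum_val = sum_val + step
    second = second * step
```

Sum and factorial of 1 to 3
`sum_val, second` takes the values: (0, 1) → (1, 1) → (3, 1) → (3, 2) → (6, 2) → (6, 6)

Answer: 6, 6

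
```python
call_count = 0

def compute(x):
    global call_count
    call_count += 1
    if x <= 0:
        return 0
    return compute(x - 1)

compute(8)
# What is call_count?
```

Linear recursion stepping by 1: 9 calls from x=8 down to ≤0.

Answer: 9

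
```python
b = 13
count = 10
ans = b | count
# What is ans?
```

Trace:
`b = 13` → b = 13
`count = 10` → count = 10
`ans = b | count` → ans = 15
So ans = 15

Answer: 15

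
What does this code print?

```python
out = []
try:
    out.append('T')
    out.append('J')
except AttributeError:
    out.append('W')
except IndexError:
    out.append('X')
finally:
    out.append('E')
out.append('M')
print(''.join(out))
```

Execution trace: 'T' (try body) → 'J' (try body, no exception) → 'E' (finally) → 'M' (after the try/except). Output: TJEM

Answer: TJEM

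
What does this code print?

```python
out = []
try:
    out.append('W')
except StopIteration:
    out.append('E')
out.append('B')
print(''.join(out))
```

Execution trace: 'W' (try body, no exception) → 'B' (after the try/except). Output: WB

Answer: WB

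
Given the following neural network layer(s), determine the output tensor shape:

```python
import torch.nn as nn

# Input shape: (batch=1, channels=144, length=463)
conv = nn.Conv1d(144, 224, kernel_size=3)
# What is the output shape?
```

Input: (1, 144, 463) -> Output: (1, 224, 461)

Answer: (1, 224, 461)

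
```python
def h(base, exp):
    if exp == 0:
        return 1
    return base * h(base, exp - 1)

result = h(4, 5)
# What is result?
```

h(4, 5) = 4 * 4 * 4 * 4 * 4 = 1024

Answer: 1024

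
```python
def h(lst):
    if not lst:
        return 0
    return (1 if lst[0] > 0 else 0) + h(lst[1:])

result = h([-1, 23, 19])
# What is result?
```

Count of positive elements in [-1, 23, 19] = 2

Answer: 2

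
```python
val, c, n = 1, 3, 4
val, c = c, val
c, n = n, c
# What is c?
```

Trace:
`val, c, n = 1, 3, 4` → val = 1; c = 3; n = 4
`val, c = c, val` → val = 3; c = 1
`c, n = n, c` → c = 4; n = 1
So c = 4

Answer: 4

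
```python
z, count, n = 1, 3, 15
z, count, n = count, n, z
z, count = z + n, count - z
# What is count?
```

Trace:
`z, count, n = 1, 3, 15` → z = 1; count = 3; n = 15
`z, count, n = count, n, z` → z = 3; count = 15; n = 1
`z, count = z + n, count - z` → z = 4; count = 12
So count = 12

Answer: 12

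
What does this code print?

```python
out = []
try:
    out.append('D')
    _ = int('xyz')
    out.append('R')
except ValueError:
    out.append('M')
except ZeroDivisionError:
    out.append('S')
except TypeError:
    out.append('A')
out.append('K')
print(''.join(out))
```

Execution trace: 'D' (try body) → 'M' (except ValueError) → 'K' (after the try/except). Output: DMK

Answer: DMK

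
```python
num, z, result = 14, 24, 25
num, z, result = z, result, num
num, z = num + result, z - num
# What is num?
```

Trace:
`num, z, result = 14, 24, 25` → num = 14; z = 24; result = 25
`num, z, result = z, result, num` → num = 24; z = 25; result = 14
`num, z = num + result, z - num` → num = 38; z = 1
So num = 38

Answer: 38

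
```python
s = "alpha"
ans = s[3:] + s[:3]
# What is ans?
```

Trace:
`s = "alpha"` → s = 'alpha'
`ans = s[3:] + s[:3]` → ans = 'haalp'
So ans = 'haalp'

Answer: 'haalp'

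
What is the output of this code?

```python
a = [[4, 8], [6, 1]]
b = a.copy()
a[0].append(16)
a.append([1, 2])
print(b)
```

Key concept: shallow copy with nested lists.
Step by step:
`a = [[4, 8], [6, 1]]` → a = [[4, 8], [6, 1]]
`b = a.copy()` → b = [[4, 8], [6, 1]]
`a[0].append(16)` → a = [[4, 8, 16], [6, 1]]; b = [[4, 8, 16], [6, 1]]
`a.append([1, 2])` → a = [[4, 8, 16], [6, 1], [1, 2]]
`print(b)` → prints [[4, 8, 16], [6, 1]]

Answer: [[4, 8, 16], [6, 1]]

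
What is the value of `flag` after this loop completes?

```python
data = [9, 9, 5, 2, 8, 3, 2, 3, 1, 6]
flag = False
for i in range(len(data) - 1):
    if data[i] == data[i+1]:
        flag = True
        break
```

Check consecutive duplicates in [9, 9, 5, 2, 8, 3, 2, 3, 1, 6]
`flag` takes the values: False → True

Answer: True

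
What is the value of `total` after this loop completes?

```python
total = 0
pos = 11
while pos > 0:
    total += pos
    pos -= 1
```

Sum 11 down to 1
`total` takes the values: 0 → 11 → 21 → 30 → 38 → 45 → 51 → 56 → 60 → 63 → 65 → 66

Answer: 66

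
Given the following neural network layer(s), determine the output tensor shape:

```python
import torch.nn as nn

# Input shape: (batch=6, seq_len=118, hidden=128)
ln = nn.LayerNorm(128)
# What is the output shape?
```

Input: (6, 118, 128) -> Output: (6, 118, 128)

Answer: (6, 118, 128)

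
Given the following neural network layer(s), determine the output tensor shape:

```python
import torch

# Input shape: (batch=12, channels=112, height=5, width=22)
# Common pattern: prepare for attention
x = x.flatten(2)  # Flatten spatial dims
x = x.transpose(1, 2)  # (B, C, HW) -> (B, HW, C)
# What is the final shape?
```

Input: (12, 112, 5, 22) -> after flatten(2): (12, 112, 110) -> Output: (12, 110, 112)

Answer: (12, 110, 112)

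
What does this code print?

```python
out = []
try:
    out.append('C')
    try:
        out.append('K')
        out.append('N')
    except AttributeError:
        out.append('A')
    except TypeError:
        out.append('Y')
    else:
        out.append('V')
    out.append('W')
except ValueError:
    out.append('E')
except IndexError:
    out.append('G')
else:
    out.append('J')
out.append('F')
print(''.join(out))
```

Execution trace: 'C' (try body) → 'K' (inner try body) → 'N' (inner try body, no exception) → 'V' (inner else) → 'W' (try body, no exception) → 'J' (else) → 'F' (after the try/except). Output: CKNVWJF

Answer: CKNVWJF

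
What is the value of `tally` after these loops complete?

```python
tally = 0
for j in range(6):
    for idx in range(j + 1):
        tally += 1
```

Triangle: 1 + 2 + ... + 6
`tally` takes the values: 0 → 1 → 2 → 3 → 4 → 5 → 6 → 7 → 8 → 9 → 10 → 11 → 12 → 13 → 14 → 15 → 16 → 17 → 18 → 19 → 20 → 21

Answer: 21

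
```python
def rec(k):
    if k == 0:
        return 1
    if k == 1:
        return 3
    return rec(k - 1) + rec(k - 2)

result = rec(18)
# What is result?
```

Build up from base cases: rec(0)=1, rec(1)=3, rec(2)=4, rec(3)=7, rec(4)=11, rec(5)=18, rec(6)=29, ..., rec(18)=9349

Answer: 9349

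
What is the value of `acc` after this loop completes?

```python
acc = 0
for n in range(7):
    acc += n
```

Sum of 0 to 6 = 21
`acc` takes the values: 0 → 1 → 3 → 6 → 10 → 15 → 21

Answer: 21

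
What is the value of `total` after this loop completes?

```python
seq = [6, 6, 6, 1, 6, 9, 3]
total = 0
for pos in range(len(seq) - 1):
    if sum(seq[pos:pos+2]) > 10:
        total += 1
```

Count windows with sum > 10
`total` takes the values: 0 → 1 → 2 → 3 → 4

Answer: 4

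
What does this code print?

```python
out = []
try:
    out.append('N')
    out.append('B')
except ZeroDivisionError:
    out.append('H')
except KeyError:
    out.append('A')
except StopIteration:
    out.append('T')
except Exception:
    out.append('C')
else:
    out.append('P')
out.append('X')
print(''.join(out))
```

Execution trace: 'N' (try body) → 'B' (try body, no exception) → 'P' (else) → 'X' (after the try/except). Output: NBPX

Answer: NBPX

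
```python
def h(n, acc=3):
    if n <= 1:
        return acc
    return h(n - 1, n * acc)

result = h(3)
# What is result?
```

Accumulator trace (n, acc): (3, 3) -> (2, 9) -> (1, 18) -> return 18

Answer: 18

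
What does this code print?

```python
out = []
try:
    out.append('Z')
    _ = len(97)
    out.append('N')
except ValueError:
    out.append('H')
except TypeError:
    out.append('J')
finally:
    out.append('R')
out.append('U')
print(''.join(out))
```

Execution trace: 'Z' (try body) → 'J' (except TypeError) → 'R' (finally) → 'U' (after the try/except). Output: ZJRU

Answer: ZJRU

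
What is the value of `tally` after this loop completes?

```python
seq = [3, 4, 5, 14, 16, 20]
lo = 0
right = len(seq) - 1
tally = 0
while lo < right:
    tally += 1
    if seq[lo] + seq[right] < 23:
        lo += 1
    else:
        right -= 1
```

Steps to find pair summing to 23
`tally` takes the values: 0 → 1 → 2 → 3 → 4 → 5

Answer: 5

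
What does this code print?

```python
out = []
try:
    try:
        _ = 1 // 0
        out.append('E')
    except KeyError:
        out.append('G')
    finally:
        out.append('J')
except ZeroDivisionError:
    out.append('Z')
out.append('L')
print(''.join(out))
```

Execution trace: 'J' (finally) → 'Z' (outer except ZeroDivisionError) → 'L' (after the try/except). Output: JZL

Answer: JZL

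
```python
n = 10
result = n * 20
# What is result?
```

Trace:
`n = 10` → n = 10
`result = n * 20` → result = 200
So result = 200

Answer: 200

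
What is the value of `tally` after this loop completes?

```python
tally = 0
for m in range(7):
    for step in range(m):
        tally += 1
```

Triangle number: 0+1+2+...+6
`tally` takes the values: 0 → 1 → 2 → 3 → 4 → 5 → 6 → 7 → 8 → 9 → 10 → 11 → 12 → 13 → 14 → 15 → 16 → 17 → 18 → 19 → 20 → 21

Answer: 21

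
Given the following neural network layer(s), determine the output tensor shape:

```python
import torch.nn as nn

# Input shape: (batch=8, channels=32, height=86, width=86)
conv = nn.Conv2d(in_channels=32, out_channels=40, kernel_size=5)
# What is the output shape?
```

Input: (8, 32, 86, 86) -> Output: (8, 40, 82, 82)

Answer: (8, 40, 82, 82)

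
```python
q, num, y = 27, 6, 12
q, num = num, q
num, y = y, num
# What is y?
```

Trace:
`q, num, y = 27, 6, 12` → q = 27; num = 6; y = 12
`q, num = num, q` → q = 6; num = 27
`num, y = y, num` → num = 12; y = 27
So y = 27

Answer: 27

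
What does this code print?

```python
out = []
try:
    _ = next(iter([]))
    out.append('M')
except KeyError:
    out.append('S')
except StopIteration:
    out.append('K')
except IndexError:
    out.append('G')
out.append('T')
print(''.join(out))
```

Execution trace: 'K' (except StopIteration) → 'T' (after the try/except). Output: KT

Answer: KT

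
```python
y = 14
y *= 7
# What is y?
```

Trace:
`y = 14` → y = 14
`y *= 7` → y = 98
So y = 98

Answer: 98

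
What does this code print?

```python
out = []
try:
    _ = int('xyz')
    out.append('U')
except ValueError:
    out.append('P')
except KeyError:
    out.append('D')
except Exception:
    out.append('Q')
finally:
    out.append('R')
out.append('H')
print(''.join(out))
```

Execution trace: 'P' (except ValueError) → 'R' (finally) → 'H' (after the try/except). Output: PRH

Answer: PRH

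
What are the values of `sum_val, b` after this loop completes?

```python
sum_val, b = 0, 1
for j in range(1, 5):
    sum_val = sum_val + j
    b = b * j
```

Sum and factorial of 1 to 4
`sum_val, b` takes the values: (0, 1) → (1, 1) → (3, 1) → (3, 2) → (6, 2) → (6, 6) → (10, 6) → (10, 24)

Answer: 10, 24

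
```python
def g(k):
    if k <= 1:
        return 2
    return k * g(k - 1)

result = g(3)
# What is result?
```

g(3) = 3 * 2 * 2 = 12

Answer: 12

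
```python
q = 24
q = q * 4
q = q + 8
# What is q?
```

Trace:
`q = 24` → q = 24
`q = q * 4` → q = 96
`q = q + 8` → q = 104
So q = 104

Answer: 104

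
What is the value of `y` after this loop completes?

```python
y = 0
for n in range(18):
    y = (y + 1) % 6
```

Increment mod 6, 18 times = 0
`y` takes the values: 0 → 1 → 2 → 3 → 4 → 5 → 0 → 1 → 2 → 3 → 4 → 5 → 0 → 1 → 2 → 3 → 4 → 5 → 0

Answer: 0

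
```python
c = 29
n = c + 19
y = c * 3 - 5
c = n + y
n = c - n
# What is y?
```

Trace:
`c = 29` → c = 29
`n = c + 19` → n = 48
`y = c * 3 - 5` → y = 82
`c = n + y` → c = 130
`n = c - n` → n = 82
So y = 82

Answer: 82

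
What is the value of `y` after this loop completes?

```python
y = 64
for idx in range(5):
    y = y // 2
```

Halve 5 times: 64 // 2^5 = 2
`y` takes the values: 64 → 32 → 16 → 8 → 4 → 2

Answer: 2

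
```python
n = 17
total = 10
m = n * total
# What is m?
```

Trace:
`n = 17` → n = 17
`total = 10` → total = 10
`m = n * total` → m = 170
So m = 170

Answer: 170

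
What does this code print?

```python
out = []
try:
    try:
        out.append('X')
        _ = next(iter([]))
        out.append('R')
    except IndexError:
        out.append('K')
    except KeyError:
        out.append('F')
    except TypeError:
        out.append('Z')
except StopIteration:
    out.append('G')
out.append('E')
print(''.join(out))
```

Execution trace: 'X' (try body) → 'G' (outer except StopIteration) → 'E' (after the try/except). Output: XGE

Answer: XGE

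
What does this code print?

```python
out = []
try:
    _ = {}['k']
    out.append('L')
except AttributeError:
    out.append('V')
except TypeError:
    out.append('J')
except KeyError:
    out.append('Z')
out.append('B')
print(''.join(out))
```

Execution trace: 'Z' (except KeyError) → 'B' (after the try/except). Output: ZB

Answer: ZB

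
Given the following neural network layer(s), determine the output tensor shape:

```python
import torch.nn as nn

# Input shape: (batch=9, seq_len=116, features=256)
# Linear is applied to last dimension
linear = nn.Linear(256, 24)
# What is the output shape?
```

Input: (9, 116, 256) -> Output: (9, 116, 24)

Answer: (9, 116, 24)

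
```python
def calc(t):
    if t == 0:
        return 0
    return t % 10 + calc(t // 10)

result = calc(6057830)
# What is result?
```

Sum of digits of 6057830: 0 + 3 + 8 + 7 + 5 + 0 + 6 = 29

Answer: 29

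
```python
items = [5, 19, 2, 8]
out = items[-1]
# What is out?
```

Trace:
`items = [5, 19, 2, 8]` → items = [5, 19, 2, 8]
`out = items[-1]` → out = 8
So out = 8

Answer: 8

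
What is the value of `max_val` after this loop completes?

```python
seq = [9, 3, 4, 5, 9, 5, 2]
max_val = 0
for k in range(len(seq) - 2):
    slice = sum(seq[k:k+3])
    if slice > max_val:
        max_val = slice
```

Max sum of 3-element window in [9, 3, 4, 5, 9, 5, 2]
`max_val` takes the values: 0 → 16 → 18 → 19

Answer: 19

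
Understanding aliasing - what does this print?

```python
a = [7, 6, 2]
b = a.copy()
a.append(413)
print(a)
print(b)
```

Key concept: list.copy() creates independent copy.
Step by step:
`a = [7, 6, 2]` → a = [7, 6, 2]
`b = a.copy()` → b = [7, 6, 2]
`a.append(413)` → a = [7, 6, 2, 413]
`print(a)` → prints [7, 6, 2, 413]
`print(b)` → prints [7, 6, 2]

Answer:
[7, 6, 2, 413]
[7, 6, 2]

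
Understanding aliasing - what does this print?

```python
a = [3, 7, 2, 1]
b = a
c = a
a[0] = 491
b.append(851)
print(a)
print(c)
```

Key concept: multiple aliases.
Step by step:
`a = [3, 7, 2, 1]` → a = [3, 7, 2, 1]
`b = a` → b = [3, 7, 2, 1] (same object as a)
`c = a` → c = [3, 7, 2, 1] (same object as a, b)
`a[0] = 491` → a = [491, 7, 2, 1] (same object as b, c); b = [491, 7, 2, 1] (same object as a, c); c = [491, 7, 2, 1] (same object as a, b)
`b.append(851)` → a = [491, 7, 2, 1, 851] (same object as b, c); b = [491, 7, 2, 1, 851] (same object as a, c); c = [491, 7, 2, 1, 851] (same object as a, b)
`print(a)` → prints [491, 7, 2, 1, 851]
`print(c)` → prints [491, 7, 2, 1, 851]

Answer:
[491, 7, 2, 1, 851]
[491, 7, 2, 1, 851]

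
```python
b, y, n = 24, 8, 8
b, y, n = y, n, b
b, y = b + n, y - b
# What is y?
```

Trace:
`b, y, n = 24, 8, 8` → b = 24; y = 8; n = 8
`b, y, n = y, n, b` → b = 8; y = 8; n = 24
`b, y = b + n, y - b` → b = 32; y = 0
So y = 0

Answer: 0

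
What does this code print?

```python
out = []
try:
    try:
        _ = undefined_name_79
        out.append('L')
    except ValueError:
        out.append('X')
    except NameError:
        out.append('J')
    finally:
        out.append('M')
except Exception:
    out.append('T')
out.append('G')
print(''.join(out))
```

Execution trace: 'J' (inner except NameError) → 'M' (inner finally) → 'G' (after the try/except). Output: JMG

Answer: JMG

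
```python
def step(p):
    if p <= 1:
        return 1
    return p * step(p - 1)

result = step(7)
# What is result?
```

step(7) = 7 * 6 * 5 * 4 * 3 * 2 * 1 = 5040

Answer: 5040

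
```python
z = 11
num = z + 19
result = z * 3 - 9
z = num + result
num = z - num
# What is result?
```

Trace:
`z = 11` → z = 11
`num = z + 19` → num = 30
`result = z * 3 - 9` → result = 24
`z = num + result` → z = 54
`num = z - num` → num = 24
So result = 24

Answer: 24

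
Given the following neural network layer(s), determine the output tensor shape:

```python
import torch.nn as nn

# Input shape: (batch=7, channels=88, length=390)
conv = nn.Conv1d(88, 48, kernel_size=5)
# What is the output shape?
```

Input: (7, 88, 390) -> Output: (7, 48, 386)

Answer: (7, 48, 386)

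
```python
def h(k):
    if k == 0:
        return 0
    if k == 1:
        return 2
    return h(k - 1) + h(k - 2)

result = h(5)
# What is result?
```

Build up from base cases: h(0)=0, h(1)=2, h(2)=2, h(3)=4, h(4)=6, h(5)=10

Answer: 10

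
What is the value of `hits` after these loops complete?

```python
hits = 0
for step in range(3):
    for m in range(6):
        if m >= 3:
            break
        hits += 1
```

Inner breaks at 3, outer runs 3 times
`hits` takes the values: 0 → 1 → 2 → 3 → 4 → 5 → 6 → 7 → 8 → 9

Answer: 9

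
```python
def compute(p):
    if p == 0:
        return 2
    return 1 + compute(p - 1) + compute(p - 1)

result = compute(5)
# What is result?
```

compute(p) = 1 + 2·compute(p-1), compute(0)=2. Closed form: (2+1)·2^5 - 1 = 95.

Answer: 95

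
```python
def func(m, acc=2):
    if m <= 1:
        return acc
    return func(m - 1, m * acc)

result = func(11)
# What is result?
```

Accumulator trace (n, acc): (11, 2) -> (10, 22) -> (9, 220) -> (8, 1980) -> (7, 15840) -> (6, 110880) -> (5, 665280) -> (4, 3326400) -> (3, 13305600) -> (2, 39916800) -> (1, 79833600) -> return 79833600

Answer: 79833600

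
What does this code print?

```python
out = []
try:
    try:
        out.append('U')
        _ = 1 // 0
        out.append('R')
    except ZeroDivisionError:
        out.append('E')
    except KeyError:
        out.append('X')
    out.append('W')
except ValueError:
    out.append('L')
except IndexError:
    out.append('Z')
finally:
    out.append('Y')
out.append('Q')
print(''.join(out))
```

Execution trace: 'U' (inner try body) → 'E' (inner except ZeroDivisionError) → 'W' (try body, no exception) → 'Y' (finally) → 'Q' (after the try/except). Output: UEWYQ

Answer: UEWYQ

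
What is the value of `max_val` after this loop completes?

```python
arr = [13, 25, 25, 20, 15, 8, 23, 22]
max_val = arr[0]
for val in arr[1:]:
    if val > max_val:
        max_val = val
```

Maximum of [13, 25, 25, 20, 15, 8, 23, 22]
`max_val` takes the values: 13 → 25

Answer: 25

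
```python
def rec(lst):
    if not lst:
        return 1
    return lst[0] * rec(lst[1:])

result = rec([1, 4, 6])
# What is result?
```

Product over [1, 4, 6] = 1 * 4 * 6 = 24

Answer: 24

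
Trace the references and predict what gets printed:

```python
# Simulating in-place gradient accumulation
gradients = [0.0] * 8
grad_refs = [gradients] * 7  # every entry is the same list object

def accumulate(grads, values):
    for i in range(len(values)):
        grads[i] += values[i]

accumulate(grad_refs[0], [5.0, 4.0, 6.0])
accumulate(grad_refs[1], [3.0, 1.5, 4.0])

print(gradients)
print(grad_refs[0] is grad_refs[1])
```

Key concept: gradient accumulation aliasing.
Step by step:
`gradients = [0.0] * 8` → gradients = [0.0, 0.0, 0.0, 0.0, 0.0, 0.0, 0.0, 0.0]
`grad_refs = [gradients] * 7` → grad_refs = [[0.0, 0.0, 0.0, 0.0, 0.0, 0.0, 0.0, 0.0], [0.0, 0.0, 0.0, 0.0, 0.0, 0.0, 0.0, 0.0], [0.0, 0.0, 0.0, 0.0, 0.0, 0.0, 0.0, 0.0], [0.0, 0.0, 0.0, 0.0, 0.0, 0.0, 0.0, 0.0], [0.0, 0.0, 0.0, 0.0, 0.0, 0.0, 0.0, 0.0], [0.0, 0.0, 0.0, 0.0, 0.0, 0.0, 0.0, 0.0], [0.0, 0.0, 0.0, 0.0, 0.0, 0.0, 0.0, 0.0]]
`accumulate(grad_refs[0], [5.0, 4.0, 6.0])` → gradients = [5.0, 4.0, 6.0, 0.0, 0.0, 0.0, 0.0, 0.0]; grad_refs = [[5.0, 4.0, 6.0, 0.0, 0.0, 0.0, 0.0, 0.0], [5.0, 4.0, 6.0, 0.0, 0.0, 0.0, 0.0, 0.0], [5.0, 4.0, 6.0, 0.0, 0.0, 0.0, 0.0, 0.0], [5.0, 4.0, 6.0, 0.0, 0.0, 0.0, 0.0, 0.0], [5.0, 4.0, 6.0, 0.0, 0.0, 0.0, 0.0, 0.0], [5.0, 4.0, 6.0, 0.0, 0.0, 0.0, 0.0, 0.0], [5.0, 4.0, 6.0, 0.0, 0.0, 0.0, 0.0, 0.0]]
`accumulate(grad_refs[1], [3.0, 1.5, 4.0])` → gradients = [8.0, 5.5, 10.0, 0.0, 0.0, 0.0, 0.0, 0.0]; grad_refs = [[8.0, 5.5, 10.0, 0.0, 0.0, 0.0, 0.0, 0.0], [8.0, 5.5, 10.0, 0.0, 0.0, 0.0, 0.0, 0.0], [8.0, 5.5, 10.0, 0.0, 0.0, 0.0, 0.0, 0.0], [8.0, 5.5, 10.0, 0.0, 0.0, 0.0, 0.0, 0.0], [8.0, 5.5, 10.0, 0.0, 0.0, 0.0, 0.0, 0.0], [8.0, 5.5, 10.0, 0.0, 0.0, 0.0, 0.0, 0.0], [8.0, 5.5, 10.0, 0.0, 0.0, 0.0, 0.0, 0.0]]
`print(gradients)` → prints [8.0, 5.5, 10.0, 0.0, 0.0, 0.0, 0.0, 0.0]
`print(grad_refs[0] is grad_refs[1])` → prints True

Answer:
[8.0, 5.5, 10.0, 0.0, 0.0, 0.0, 0.0, 0.0]
True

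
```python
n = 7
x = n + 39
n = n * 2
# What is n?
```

Trace:
`n = 7` → n = 7
`x = n + 39` → x = 46
`n = n * 2` → n = 14
So n = 14

Answer: 14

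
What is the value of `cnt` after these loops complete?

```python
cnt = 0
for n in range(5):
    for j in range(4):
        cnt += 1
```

5 * 4 = 20
`cnt` takes the values: 0 → 1 → 2 → 3 → 4 → 5 → 6 → 7 → 8 → 9 → 10 → 11 → 12 → 13 → 14 → 15 → 16 → 17 → 18 → 19 → 20

Answer: 20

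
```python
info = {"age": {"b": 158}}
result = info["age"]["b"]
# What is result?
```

Trace:
`info = {"age": {"b": 158}}` → info = {'age': {'b': 158}}
`result = info["age"]["b"]` → result = 158
So result = 158

Answer: 158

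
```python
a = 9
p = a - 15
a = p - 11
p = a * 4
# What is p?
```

Trace:
`a = 9` → a = 9
`p = a - 15` → p = -6
`a = p - 11` → a = -17
`p = a * 4` → p = -68
So p = -68

Answer: -68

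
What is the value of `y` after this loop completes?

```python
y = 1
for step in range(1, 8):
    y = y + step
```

Start at 1, add 1 through 7
`y` takes the values: 1 → 2 → 4 → 7 → 11 → 16 → 22 → 29

Answer: 29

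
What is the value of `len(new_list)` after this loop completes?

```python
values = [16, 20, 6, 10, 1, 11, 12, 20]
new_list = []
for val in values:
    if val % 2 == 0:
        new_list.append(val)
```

Count even numbers in [16, 20, 6, 10, 1, 11, 12, 20]
`new_list` takes the values: [] → [16] → [16, 20] → [16, 20, 6] → [16, 20, 6, 10] → [16, 20, 6, 10, 12] → [16, 20, 6, 10, 12, 20]
So `len(new_list)` = 6

Answer: 6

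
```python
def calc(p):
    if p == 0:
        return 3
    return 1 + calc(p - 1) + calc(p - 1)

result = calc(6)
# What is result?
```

calc(p) = 1 + 2·calc(p-1), calc(0)=3. Closed form: (3+1)·2^6 - 1 = 255.

Answer: 255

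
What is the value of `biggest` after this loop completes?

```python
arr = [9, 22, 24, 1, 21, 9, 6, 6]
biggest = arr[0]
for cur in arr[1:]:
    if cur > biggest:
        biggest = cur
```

Maximum of [9, 22, 24, 1, 21, 9, 6, 6]
`biggest` takes the values: 9 → 22 → 24

Answer: 24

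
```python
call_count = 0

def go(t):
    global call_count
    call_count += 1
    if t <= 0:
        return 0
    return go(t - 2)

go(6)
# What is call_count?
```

Linear recursion stepping by 2: 4 calls from t=6 down to ≤0.

Answer: 4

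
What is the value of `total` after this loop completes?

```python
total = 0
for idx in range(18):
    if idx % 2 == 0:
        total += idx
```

Sum of even numbers 0 to 17
`total` takes the values: 0 → 2 → 6 → 12 → 20 → 30 → 42 → 56 → 72

Answer: 72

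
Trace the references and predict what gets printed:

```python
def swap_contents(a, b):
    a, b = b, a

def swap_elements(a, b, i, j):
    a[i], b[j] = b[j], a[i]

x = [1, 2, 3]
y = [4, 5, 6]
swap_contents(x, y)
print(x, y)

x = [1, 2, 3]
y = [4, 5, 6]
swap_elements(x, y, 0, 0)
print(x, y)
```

Key concept: parameter rebinding vs mutation.
Step by step:
`x = [1, 2, 3]` → x = [1, 2, 3]
`y = [4, 5, 6]` → y = [4, 5, 6]
`swap_contents(x, y)` → no visible change to tracked variables
`print(x, y)` → prints [1, 2, 3] [4, 5, 6]
`x = [1, 2, 3]` → x = [1, 2, 3]
`y = [4, 5, 6]` → y = [4, 5, 6]
`swap_elements(x, y, 0, 0)` → x = [4, 2, 3]; y = [1, 5, 6]
`print(x, y)` → prints [4, 2, 3] [1, 5, 6]

Answer:
[1, 2, 3] [4, 5, 6]
[4, 2, 3] [1, 5, 6]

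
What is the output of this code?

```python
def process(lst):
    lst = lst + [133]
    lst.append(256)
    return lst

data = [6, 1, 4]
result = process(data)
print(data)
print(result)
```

Key concept: rebinding parameter vs mutation.
Step by step:
`data = [6, 1, 4]` → data = [6, 1, 4]
`result = process(data)` → result = [6, 1, 4, 133, 256]
`print(data)` → prints [6, 1, 4]
`print(result)` → prints [6, 1, 4, 133, 256]

Answer:
[6, 1, 4]
[6, 1, 4, 133, 256]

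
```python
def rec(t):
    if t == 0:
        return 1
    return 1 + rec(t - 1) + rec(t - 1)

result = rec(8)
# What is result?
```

rec(t) = 1 + 2·rec(t-1), rec(0)=1. Closed form: (1+1)·2^8 - 1 = 511.

Answer: 511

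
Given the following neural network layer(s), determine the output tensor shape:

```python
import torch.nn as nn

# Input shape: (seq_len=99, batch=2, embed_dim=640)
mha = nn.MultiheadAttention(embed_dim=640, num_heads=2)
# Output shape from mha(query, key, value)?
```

Input: (99, 2, 640) -> Output: (99, 2, 640)

Answer: (99, 2, 640)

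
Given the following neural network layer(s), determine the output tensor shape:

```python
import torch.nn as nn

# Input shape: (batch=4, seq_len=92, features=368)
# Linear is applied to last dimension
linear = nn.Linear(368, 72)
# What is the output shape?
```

Input: (4, 92, 368) -> Output: (4, 92, 72)

Answer: (4, 92, 72)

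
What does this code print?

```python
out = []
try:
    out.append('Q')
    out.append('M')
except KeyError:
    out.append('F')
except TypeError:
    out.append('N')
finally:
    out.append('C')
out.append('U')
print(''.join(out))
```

Execution trace: 'Q' (try body) → 'M' (try body, no exception) → 'C' (finally) → 'U' (after the try/except). Output: QMCU

Answer: QMCU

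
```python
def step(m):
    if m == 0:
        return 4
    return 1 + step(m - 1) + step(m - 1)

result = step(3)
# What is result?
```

step(m) = 1 + 2·step(m-1), step(0)=4. Closed form: (4+1)·2^3 - 1 = 39.

Answer: 39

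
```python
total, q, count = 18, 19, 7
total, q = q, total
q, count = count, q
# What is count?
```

Trace:
`total, q, count = 18, 19, 7` → total = 18; q = 19; count = 7
`total, q = q, total` → total = 19; q = 18
`q, count = count, q` → q = 7; count = 18
So count = 18

Answer: 18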